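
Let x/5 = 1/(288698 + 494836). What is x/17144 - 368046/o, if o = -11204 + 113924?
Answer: -51499246363871/14373210378720 ≈ -3.5830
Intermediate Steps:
o = 102720
x = 5/783534 (x = 5/(288698 + 494836) = 5/783534 ≈ 6.3813e-6)
x/17144 - 368046/o = (5/783534)/17144 - 368046/102720 = (5/783534)*(1/17144) - 368046*1/102720 = 5/13432906896 - 61341/17120 = -51499246363871/14373210378720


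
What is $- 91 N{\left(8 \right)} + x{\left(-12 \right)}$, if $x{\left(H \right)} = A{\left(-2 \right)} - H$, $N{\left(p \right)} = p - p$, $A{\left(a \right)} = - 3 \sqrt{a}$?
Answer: $12 - 3 i \sqrt{2} \approx 12.0 - 4.2426 i$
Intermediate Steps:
$N{\left(p \right)} = 0$
$x{\left(H \right)} = - H - 3 i \sqrt{2}$ ($x{\left(H \right)} = - 3 \sqrt{-2} - H = - 3 i \sqrt{2} - H = - H - 3 i \sqrt{2}$)
$- 91 N{\left(8 \right)} + x{\left(-12 \right)} = \left(-91\right) 0 - \left(-12 + 3 i \sqrt{2}\right) = 0 + \left(12 - 3 i \sqrt{2}\right) = 12 - 3 i \sqrt{2}$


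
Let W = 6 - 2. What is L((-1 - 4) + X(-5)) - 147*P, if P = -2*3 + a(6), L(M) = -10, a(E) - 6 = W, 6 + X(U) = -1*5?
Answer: -598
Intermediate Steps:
X(U) = -11 (X(U) = -6 - 1*5 = -6 - 5 = -11)
W = 4
a(E) = 10 (a(E) = 6 + 4 = 10)
P = 4 (P = -2*3 + 10 = -6 + 10 = 4)
L((-1 - 4) + X(-5)) - 147*P = -10 - 147*4 = -10 - 588 = -598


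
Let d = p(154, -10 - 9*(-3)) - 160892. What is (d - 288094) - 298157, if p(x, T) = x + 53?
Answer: -746936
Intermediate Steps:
p(x, T) = 53 + x
d = -160685 (d = (53 + 154) - 160892 = 207 - 160892 = -160685)
(d - 288094) - 298157 = (-160685 - 288094) - 298157 = -448779 - 298157 = -746936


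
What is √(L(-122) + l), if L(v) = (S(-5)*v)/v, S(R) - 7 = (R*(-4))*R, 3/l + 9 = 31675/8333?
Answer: I*√175625005290/43322 ≈ 9.6735*I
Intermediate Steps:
l = -24999/43322 (l = 3/(-9 + 31675/8333) = 3/(-43322/8333) = 3*(-8333/43322) = -24999/43322 ≈ -0.57705)
S(R) = 7 - 4*R² (S(R) = 7 + (R*(-4))*R = 7 + (-4*R)*R = 7 - 4*R²)
L(v) = -93 (L(v) = ((7 - 4*(-5)²)*v)/v = ((7 - 4*25)*v)/v = ((7 - 100)*v)/v = (-93*v)/v = -93)
√(L(-122) + l) = √(-93 - 24999/43322) = √(-4053945/43322) = I*√175625005290/43322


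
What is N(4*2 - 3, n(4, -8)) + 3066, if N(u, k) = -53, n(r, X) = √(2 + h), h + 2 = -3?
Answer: 3013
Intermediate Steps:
h = -5 (h = -2 - 3 = -5)
n(r, X) = I*√3 (n(r, X) = √(2 - 5) = √(-3) = I*√3)
N(4*2 - 3, n(4, -8)) + 3066 = -53 + 3066 = 3013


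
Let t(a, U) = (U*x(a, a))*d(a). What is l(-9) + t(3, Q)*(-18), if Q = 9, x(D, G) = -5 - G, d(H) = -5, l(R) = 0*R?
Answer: -6480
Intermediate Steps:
l(R) = 0
t(a, U) = -5*U*(-5 - a) (t(a, U) = (U*(-5 - a))*(-5) = -5*U*(-5 - a))
l(-9) + t(3, Q)*(-18) = 0 + (5*9*(5 + 3))*(-18) = 0 + (5*9*8)*(-18) = 0 + 360*(-18) = 0 - 6480 = -6480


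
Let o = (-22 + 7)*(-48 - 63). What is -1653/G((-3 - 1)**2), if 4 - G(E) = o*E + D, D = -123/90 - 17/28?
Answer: 694260/11186291 ≈ 0.062063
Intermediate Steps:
o = 1665 (o = -15*(-111) = 1665)
D = -829/420 (D = -123*1/90 - 17*1/28 = -41/30 - 17/28 = -829/420 ≈ -1.9738)
G(E) = 2509/420 - 1665*E (G(E) = 4 - (1665*E - 829/420) = 4 - (-829/420 + 1665*E) = 4 + (829/420 - 1665*E) = 2509/420 - 1665*E)
-1653/G((-3 - 1)**2) = -1653/(2509/420 - 1665*(-3 - 1)**2) = -1653/(2509/420 - 1665*(-4)**2) = -1653/(2509/420 - 1665*16) = -1653/(2509/420 - 26640) = -1653/(-11186291/420) = -1653*(-420/11186291) = 694260/11186291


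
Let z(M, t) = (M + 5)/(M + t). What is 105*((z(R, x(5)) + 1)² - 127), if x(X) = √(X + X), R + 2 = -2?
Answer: -79765/6 - 35*√10/3 ≈ -13331.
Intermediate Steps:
R = -4 (R = -2 - 2 = -4)
x(X) = √2*√X (x(X) = √(2*X) = √2*√X)
z(M, t) = (5 + M)/(M + t)
105*((z(R, x(5)) + 1)² - 127) = 105*(((5 - 4)/(-4 + √2*√5) + 1)² - 127) = 105*((1/(-4 + √10) + 1)² - 127) = 105*((1 + 1/(-4 + √10))² - 127) = 105*(-127 + (1 + 1/(-4 + √10))²) = -13335 + 105*(1 + 1/(-4 + √10))²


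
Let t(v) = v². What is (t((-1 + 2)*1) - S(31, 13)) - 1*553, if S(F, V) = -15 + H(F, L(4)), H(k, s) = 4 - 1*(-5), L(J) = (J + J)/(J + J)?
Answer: -546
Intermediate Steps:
L(J) = 1 (L(J) = (2*J)/((2*J)) = (2*J)*(1/(2*J)) = 1)
H(k, s) = 9 (H(k, s) = 4 + 5 = 9)
S(F, V) = -6 (S(F, V) = -15 + 9 = -6)
(t((-1 + 2)*1) - S(31, 13)) - 1*553 = (((-1 + 2)*1)² - 1*(-6)) - 1*553 = ((1*1)² + 6) - 553 = (1² + 6) - 553 = (1 + 6) - 553 = 7 - 553 = -546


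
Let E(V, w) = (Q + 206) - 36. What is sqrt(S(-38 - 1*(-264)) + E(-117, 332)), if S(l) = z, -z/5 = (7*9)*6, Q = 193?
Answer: I*sqrt(1527) ≈ 39.077*I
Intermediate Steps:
E(V, w) = 363 (E(V, w) = (193 + 206) - 36 = 399 - 36 = 363)
z = -1890 (z = -5*7*9*6 = -315*6 = -5*378 = -1890)
S(l) = -1890
sqrt(S(-38 - 1*(-264)) + E(-117, 332)) = sqrt(-1890 + 363) = sqrt(-1527) = I*sqrt(1527)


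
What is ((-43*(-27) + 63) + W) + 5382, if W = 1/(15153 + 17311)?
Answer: 214457185/32464 ≈ 6606.0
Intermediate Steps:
W = 1/32464 ≈ 3.0803e-5
((-43*(-27) + 63) + W) + 5382 = ((-43*(-27) + 63) + 1/32464) + 5382 = ((1161 + 63) + 1/32464) + 5382 = (1224 + 1/32464) + 5382 = 39735937/32464 + 5382 = 214457185/32464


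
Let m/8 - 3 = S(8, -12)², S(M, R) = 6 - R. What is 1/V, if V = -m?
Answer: -1/2616 ≈ -0.00038226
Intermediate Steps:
m = 2616 (m = 24 + 8*(6 - 1*(-12))² = 24 + 8*(6 + 12)² = 24 + 8*18² = 24 + 8*324 = 24 + 2592 = 2616)
V = -2616 (V = -1*2616 = -2616)
1/V = 1/(-2616) = -1/2616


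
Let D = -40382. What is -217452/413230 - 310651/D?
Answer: 59794583033/8343526930 ≈ 7.1666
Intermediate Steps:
-217452/413230 - 310651/D = -217452/413230 - 310651/(-40382) = -217452*1/413230 - 310651*(-1/40382) = -108726/206615 + 310651/40382 = 59794583033/8343526930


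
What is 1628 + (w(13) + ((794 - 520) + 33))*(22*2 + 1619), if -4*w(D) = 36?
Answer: 497202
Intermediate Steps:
w(D) = -9 (w(D) = -¼*36 = -9)
1628 + (w(13) + ((794 - 520) + 33))*(22*2 + 1619) = 1628 + (-9 + ((794 - 520) + 33))*(22*2 + 1619) = 1628 + (-9 + (274 + 33))*(44 + 1619) = 1628 + (-9 + 307)*1663 = 1628 + 298*1663 = 1628 + 495574 = 497202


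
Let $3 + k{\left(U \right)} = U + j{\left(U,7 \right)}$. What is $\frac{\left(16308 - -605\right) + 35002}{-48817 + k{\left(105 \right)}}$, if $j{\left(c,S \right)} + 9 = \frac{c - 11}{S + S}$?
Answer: $- \frac{363405}{341021} \approx -1.0656$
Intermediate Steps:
$j{\left(c,S \right)} = -9 + \frac{-11 + c}{2 S}$ ($j{\left(c,S \right)} = -9 + \frac{c - 11}{S + S} = -9 + \frac{-11 + c}{2 S}$)
$k{\left(U \right)} = - \frac{179}{14} + \frac{15 U}{14}$ ($k{\left(U \right)} = -3 + \left(U + \frac{-11 + U - 126}{2 \cdot 7}\right) = -3 + \left(U + \frac{1}{2} \cdot \frac{1}{7} \left(-11 + U - 126\right)\right) = -3 + \left(U + \frac{1}{2} \cdot \frac{1}{7} \left(-137 + U\right)\right) = -3 + \left(U + \left(- \frac{137}{14} + \frac{U}{14}\right)\right) = -3 + \left(- \frac{137}{14} + \frac{15 U}{14}\right) = - \frac{179}{14} + \frac{15 U}{14}$)
$\frac{\left(16308 - -605\right) + 35002}{-48817 + k{\left(105 \right)}} = \frac{\left(16308 - -605\right) + 35002}{-48817 + \left(- \frac{179}{14} + \frac{15}{14} \cdot 105\right)} = \frac{\left(16308 + 605\right) + 35002}{-48817 + \left(- \frac{179}{14} + \frac{225}{2}\right)} = \frac{16913 + 35002}{-48817 + \frac{698}{7}} = \frac{51915}{- \frac{341021}{7}} = 51915 \left(- \frac{7}{341021}\right) = - \frac{363405}{341021}$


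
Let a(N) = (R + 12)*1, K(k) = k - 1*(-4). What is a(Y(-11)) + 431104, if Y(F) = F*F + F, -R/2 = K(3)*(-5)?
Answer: 431186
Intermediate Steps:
K(k) = 4 + k (K(k) = k + 4 = 4 + k)
R = 70 (R = -2*(4 + 3)*(-5) = -14*(-5) = -2*(-35) = 70)
Y(F) = F + F² (Y(F) = F² + F = F + F²)
a(N) = 82 (a(N) = (70 + 12)*1 = 82*1 = 82)
a(Y(-11)) + 431104 = 82 + 431104 = 431186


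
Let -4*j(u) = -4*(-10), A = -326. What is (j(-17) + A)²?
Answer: 112896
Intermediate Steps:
j(u) = -10 (j(u) = -(-1)*(-10) = -¼*40 = -10)
(j(-17) + A)² = (-10 - 326)² = (-336)² = 112896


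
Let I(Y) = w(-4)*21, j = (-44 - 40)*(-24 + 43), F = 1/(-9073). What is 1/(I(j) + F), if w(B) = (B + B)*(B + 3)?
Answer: 9073/1524263 ≈ 0.0059524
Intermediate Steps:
F = -1/9073 ≈ -0.00011022
w(B) = 2*B*(3 + B) (w(B) = (2*B)*(3 + B) = 2*B*(3 + B))
j = -1596 (j = -84*19 = -1596)
I(Y) = 168 (I(Y) = (2*(-4)*(3 - 4))*21 = (2*(-4)*(-1))*21 = 8*21 = 168)
1/(I(j) + F) = 1/(168 - 1/9073) = 1/(1524263/9073) = 9073/1524263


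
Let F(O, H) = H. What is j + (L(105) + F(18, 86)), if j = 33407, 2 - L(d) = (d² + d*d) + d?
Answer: 11340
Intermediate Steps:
L(d) = 2 - d - 2*d² (L(d) = 2 - ((d² + d*d) + d) = 2 - ((d² + d²) + d) = 2 - (2*d² + d) = 2 - (d + 2*d²) = 2 + (-d - 2*d²) = 2 - d - 2*d²)
j + (L(105) + F(18, 86)) = 33407 + ((2 - 1*105 - 2*105²) + 86) = 33407 + ((2 - 105 - 2*11025) + 86) = 33407 + ((2 - 105 - 22050) + 86) = 33407 + (-22153 + 86) = 33407 - 22067 = 11340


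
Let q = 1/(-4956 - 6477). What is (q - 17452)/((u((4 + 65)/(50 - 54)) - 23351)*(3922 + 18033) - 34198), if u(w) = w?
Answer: 798114868/23464363284531 ≈ 3.4014e-5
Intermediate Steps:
q = -1/11433 (q = 1/(-11433) = -1/11433 ≈ -8.7466e-5)
(q - 17452)/((u((4 + 65)/(50 - 54)) - 23351)*(3922 + 18033) - 34198) = (-1/11433 - 17452)/(((4 + 65)/(50 - 54) - 23351)*(3922 + 18033) - 34198) = -199528717/(11433*((69/(-4) - 23351)*21955 - 34198)) = -199528717/(11433*((69*(-¼) - 23351)*21955 - 34198)) = -199528717/(11433*((-69/4 - 23351)*21955 - 34198)) = -199528717/(11433*(-93473/4*21955 - 34198)) = -199528717/(11433*(-2052199715/4 - 34198)) = -199528717/(11433*(-2052336507/4)) = -199528717/11433*(-4/2052336507) = 798114868/23464363284531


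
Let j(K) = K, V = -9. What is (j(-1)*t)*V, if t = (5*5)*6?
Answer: 1350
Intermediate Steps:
t = 150 (t = 25*6 = 150)
(j(-1)*t)*V = -1*150*(-9) = -150*(-9) = 1350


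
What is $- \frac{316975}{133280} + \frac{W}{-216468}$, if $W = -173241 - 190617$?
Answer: $- \frac{47904643}{68692512} \approx -0.69738$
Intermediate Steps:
$W = -363858$ ($W = -173241 - 190617 = -363858$)
$- \frac{316975}{133280} + \frac{W}{-216468} = - \frac{316975}{133280} - \frac{363858}{-216468} = \left(-316975\right) \frac{1}{133280} - - \frac{60643}{36078} = - \frac{63395}{26656} + \frac{60643}{36078} = - \frac{47904643}{68692512}$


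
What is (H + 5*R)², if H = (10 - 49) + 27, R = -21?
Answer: 13689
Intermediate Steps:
H = -12 (H = -39 + 27 = -12)
(H + 5*R)² = (-12 + 5*(-21))² = (-12 - 105)² = (-117)² = 13689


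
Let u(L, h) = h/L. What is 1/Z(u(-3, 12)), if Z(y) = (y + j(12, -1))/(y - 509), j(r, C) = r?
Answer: -513/8 ≈ -64.125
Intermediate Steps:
Z(y) = (12 + y)/(-509 + y) (Z(y) = (y + 12)/(y - 509) = (12 + y)/(-509 + y))
1/Z(u(-3, 12)) = 1/((12 + 12/(-3))/(-509 + 12/(-3))) = 1/((12 + 12*(-⅓))/(-509 + 12*(-⅓))) = 1/((12 - 4)/(-509 - 4)) = 1/(8/(-513)) = 1/(-1/513*8) = 1/(-8/513) = -513/8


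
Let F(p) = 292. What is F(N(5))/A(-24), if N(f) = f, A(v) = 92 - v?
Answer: 73/29 ≈ 2.5172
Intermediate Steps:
F(N(5))/A(-24) = 292/(92 - 1*(-24)) = 292/(92 + 24) = 292/116 = 292*(1/116) = 73/29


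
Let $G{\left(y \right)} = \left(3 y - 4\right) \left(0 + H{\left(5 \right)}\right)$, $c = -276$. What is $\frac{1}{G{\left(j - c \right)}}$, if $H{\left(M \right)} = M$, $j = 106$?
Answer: $\frac{1}{5710} \approx 0.00017513$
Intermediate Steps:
$G{\left(y \right)} = -20 + 15 y$ ($G{\left(y \right)} = \left(3 y - 4\right) \left(0 + 5\right) = \left(-4 + 3 y\right) 5 = -20 + 15 y$)
$\frac{1}{G{\left(j - c \right)}} = \frac{1}{-20 + 15 \left(106 - -276\right)} = \frac{1}{-20 + 15 \left(106 + 276\right)} = \frac{1}{-20 + 15 \cdot 382} = \frac{1}{-20 + 5730} = \frac{1}{5710}$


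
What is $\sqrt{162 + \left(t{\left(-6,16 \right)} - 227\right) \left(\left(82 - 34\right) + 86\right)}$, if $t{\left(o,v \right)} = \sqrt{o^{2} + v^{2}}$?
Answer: $2 \sqrt{-7564 + 67 \sqrt{73}} \approx 167.23 i$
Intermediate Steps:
$\sqrt{162 + \left(t{\left(-6,16 \right)} - 227\right) \left(\left(82 - 34\right) + 86\right)} = \sqrt{162 + \left(\sqrt{\left(-6\right)^{2} + 16^{2}} - 227\right) \left(\left(82 - 34\right) + 86\right)} = \sqrt{162 + \left(\sqrt{36 + 256} - 227\right) \left(48 + 86\right)} = \sqrt{162 + \left(\sqrt{292} - 227\right) 134} = \sqrt{162 + \left(2 \sqrt{73} - 227\right) 134} = \sqrt{162 + \left(-227 + 2 \sqrt{73}\right) 134} = \sqrt{162 - \left(30418 - 268 \sqrt{73}\right)} = \sqrt{-30256 + 268 \sqrt{73}}$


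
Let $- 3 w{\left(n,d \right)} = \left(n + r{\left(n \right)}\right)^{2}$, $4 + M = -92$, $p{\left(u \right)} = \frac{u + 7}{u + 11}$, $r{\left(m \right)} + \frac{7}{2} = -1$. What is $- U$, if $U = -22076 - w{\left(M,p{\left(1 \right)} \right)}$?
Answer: $\frac{74837}{4} \approx 18709.0$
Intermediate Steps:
$r{\left(m \right)} = - \frac{9}{2}$ ($r{\left(m \right)} = - \frac{7}{2} - 1 = - \frac{9}{2}$)
$p{\left(u \right)} = \frac{7 + u}{11 + u}$
$M = -96$ ($M = -4 - 92 = -96$)
$w{\left(n,d \right)} = - \frac{\left(- \frac{9}{2} + n\right)^{2}}{3}$ ($w{\left(n,d \right)} = - \frac{\left(n - \frac{9}{2}\right)^{2}}{3} = - \frac{\left(- \frac{9}{2} + n\right)^{2}}{3}$)
$U = - \frac{74837}{4}$ ($U = -22076 - - \frac{\left(-9 + 2 \left(-96\right)\right)^{2}}{12} = -22076 - - \frac{\left(-9 - 192\right)^{2}}{12} = -22076 - - \frac{\left(-201\right)^{2}}{12} = -22076 - \left(- \frac{1}{12}\right) 40401 = -22076 - - \frac{13467}{4} = -22076 + \frac{13467}{4} = - \frac{74837}{4} \approx -18709.0$)
$- U = \left(-1\right) \left(- \frac{74837}{4}\right) = \frac{74837}{4}$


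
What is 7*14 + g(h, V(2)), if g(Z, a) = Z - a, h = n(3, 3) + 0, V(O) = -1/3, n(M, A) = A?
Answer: 304/3 ≈ 101.33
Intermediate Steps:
V(O) = -⅓ (V(O) = -1*⅓ = -⅓)
h = 3 (h = 3 + 0 = 3)
7*14 + g(h, V(2)) = 7*14 + (3 - 1*(-⅓)) = 98 + (3 + ⅓) = 98 + 10/3 = 304/3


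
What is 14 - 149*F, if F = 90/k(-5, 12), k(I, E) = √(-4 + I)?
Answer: 14 + 4470*I ≈ 14.0 + 4470.0*I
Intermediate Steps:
F = -30*I (F = 90/(√(-4 - 5)) = 90/(√(-9)) = 90/((3*I)) = 90*(-I/3) = -30*I ≈ -30.0*I)
14 - 149*F = 14 - (-4470)*I = 14 + 4470*I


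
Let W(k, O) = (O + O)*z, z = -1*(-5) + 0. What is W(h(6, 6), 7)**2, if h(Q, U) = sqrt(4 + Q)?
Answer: 4900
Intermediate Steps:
z = 5 (z = 5 + 0 = 5)
W(k, O) = 10*O (W(k, O) = (O + O)*5 = (2*O)*5 = 10*O)
W(h(6, 6), 7)**2 = (10*7)**2 = 70**2 = 4900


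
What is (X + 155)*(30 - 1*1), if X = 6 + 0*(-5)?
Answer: 4669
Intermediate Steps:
X = 6 (X = 6 + 0 = 6)
(X + 155)*(30 - 1*1) = (6 + 155)*(30 - 1*1) = 161*(30 - 1) = 161*29 = 4669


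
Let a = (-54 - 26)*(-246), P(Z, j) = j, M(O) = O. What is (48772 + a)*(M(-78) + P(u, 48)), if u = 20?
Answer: -2053560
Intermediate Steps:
a = 19680 (a = -80*(-246) = 19680)
(48772 + a)*(M(-78) + P(u, 48)) = (48772 + 19680)*(-78 + 48) = 68452*(-30) = -2053560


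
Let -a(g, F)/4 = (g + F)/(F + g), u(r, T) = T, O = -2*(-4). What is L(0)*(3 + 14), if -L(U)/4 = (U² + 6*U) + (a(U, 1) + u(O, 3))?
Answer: 68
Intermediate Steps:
O = 8
a(g, F) = -4 (a(g, F) = -4*(g + F)/(F + g) = -4*(F + g)/(F + g) = -4*1 = -4)
L(U) = 4 - 24*U - 4*U² (L(U) = -4*((U² + 6*U) + (-4 + 3)) = -4*((U² + 6*U) - 1) = -4*(-1 + U² + 6*U) = 4 - 24*U - 4*U²)
L(0)*(3 + 14) = (4 - 24*0 - 4*0²)*(3 + 14) = (4 + 0 - 4*0)*17 = (4 + 0 + 0)*17 = 4*17 = 68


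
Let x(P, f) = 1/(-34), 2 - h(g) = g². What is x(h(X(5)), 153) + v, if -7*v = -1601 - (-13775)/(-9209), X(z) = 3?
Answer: 501686593/2191742 ≈ 228.90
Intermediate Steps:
h(g) = 2 - g²
v = 14757384/64463 (v = -(-1601 - (-13775)/(-9209))/7 = -(-1601 - (-13775)*(-1)/9209)/7 = -(-1601 - 1*13775/9209)/7 = -(-1601 - 13775/9209)/7 = -⅐*(-14757384/9209) = 14757384/64463 ≈ 228.93)
x(P, f) = -1/34
x(h(X(5)), 153) + v = -1/34 + 14757384/64463 = 501686593/2191742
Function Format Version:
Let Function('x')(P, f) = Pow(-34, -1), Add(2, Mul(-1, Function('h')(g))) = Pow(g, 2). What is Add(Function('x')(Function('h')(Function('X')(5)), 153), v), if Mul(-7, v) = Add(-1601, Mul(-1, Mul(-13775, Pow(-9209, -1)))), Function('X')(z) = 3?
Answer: Rational(501686593, 2191742) ≈ 228.90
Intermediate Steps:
Function('h')(g) = Add(2, Mul(-1, Pow(g, 2)))
v = Rational(14757384, 64463) (v = Mul(Rational(-1, 7), Add(-1601, Mul(-1, Mul(-13775, Pow(-9209, -1))))) = Mul(Rational(-1, 7), Add(-1601, Mul(-1, Mul(-13775, Rational(-1, 9209))))) = Mul(Rational(-1, 7), Add(-1601, Mul(-1, Rational(13775, 9209)))) = Mul(Rational(-1, 7), Add(-1601, Rational(-13775, 9209))) = Mul(Rational(-1, 7), Rational(-14757384, 9209)) = Rational(14757384, 64463) ≈ 228.93)
Function('x')(P, f) = Rational(-1, 34)
Add(Function('x')(Function('h')(Function('X')(5)), 153), v) = Add(Rational(-1, 34), Rational(14757384, 64463)) = Rational(501686593, 2191742)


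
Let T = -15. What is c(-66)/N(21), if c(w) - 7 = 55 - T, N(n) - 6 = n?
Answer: 77/27 ≈ 2.8519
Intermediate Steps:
N(n) = 6 + n
c(w) = 77 (c(w) = 7 + (55 - 1*(-15)) = 7 + (55 + 15) = 7 + 70 = 77)
c(-66)/N(21) = 77/(6 + 21) = 77/27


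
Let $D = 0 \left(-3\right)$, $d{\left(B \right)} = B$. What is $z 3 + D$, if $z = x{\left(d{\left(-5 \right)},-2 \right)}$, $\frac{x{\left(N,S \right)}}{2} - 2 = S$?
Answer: $0$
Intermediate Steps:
$x{\left(N,S \right)} = 4 + 2 S$
$z = 0$ ($z = 4 + 2 \left(-2\right) = 4 - 4 = 0$)
$D = 0$
$z 3 + D = 0 \cdot 3 + 0 = 0 + 0 = 0$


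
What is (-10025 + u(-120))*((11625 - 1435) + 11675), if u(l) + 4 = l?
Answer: -221907885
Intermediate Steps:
u(l) = -4 + l
(-10025 + u(-120))*((11625 - 1435) + 11675) = (-10025 + (-4 - 120))*((11625 - 1435) + 11675) = (-10025 - 124)*(10190 + 11675) = -10149*21865 = -221907885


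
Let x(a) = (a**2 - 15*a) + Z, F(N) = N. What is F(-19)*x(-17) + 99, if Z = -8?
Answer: -10085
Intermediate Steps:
x(a) = -8 + a**2 - 15*a (x(a) = (a**2 - 15*a) - 8 = -8 + a**2 - 15*a)
F(-19)*x(-17) + 99 = -19*(-8 + (-17)**2 - 15*(-17)) + 99 = -19*(-8 + 289 + 255) + 99 = -19*536 + 99 = -10184 + 99 = -10085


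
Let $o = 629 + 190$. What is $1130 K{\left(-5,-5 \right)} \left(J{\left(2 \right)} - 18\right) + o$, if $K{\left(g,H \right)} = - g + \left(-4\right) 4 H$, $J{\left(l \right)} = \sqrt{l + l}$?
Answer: $-1535981$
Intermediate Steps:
$J{\left(l \right)} = \sqrt{2} \sqrt{l}$ ($J{\left(l \right)} = \sqrt{2 l} = \sqrt{2} \sqrt{l}$)
$o = 819$
$K{\left(g,H \right)} = - g - 16 H$
$1130 K{\left(-5,-5 \right)} \left(J{\left(2 \right)} - 18\right) + o = 1130 \left(\left(-1\right) \left(-5\right) - -80\right) \left(\sqrt{2} \sqrt{2} - 18\right) + 819 = 1130 \left(5 + 80\right) \left(2 - 18\right) + 819 = 1130 \cdot 85 \left(-16\right) + 819 = 1130 \left(-1360\right) + 819 = -1536800 + 819 = -1535981$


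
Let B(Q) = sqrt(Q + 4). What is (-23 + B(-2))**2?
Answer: (23 - sqrt(2))**2 ≈ 465.95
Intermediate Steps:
B(Q) = sqrt(4 + Q)
(-23 + B(-2))**2 = (-23 + sqrt(4 - 2))**2 = (-23 + sqrt(2))**2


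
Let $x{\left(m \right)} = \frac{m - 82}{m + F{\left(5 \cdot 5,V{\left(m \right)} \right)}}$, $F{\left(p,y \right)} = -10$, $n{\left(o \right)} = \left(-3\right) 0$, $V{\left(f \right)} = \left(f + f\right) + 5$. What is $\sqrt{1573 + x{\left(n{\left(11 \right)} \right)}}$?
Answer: $\frac{\sqrt{39530}}{5} \approx 39.764$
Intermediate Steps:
$V{\left(f \right)} = 5 + 2 f$ ($V{\left(f \right)} = 2 f + 5 = 5 + 2 f$)
$n{\left(o \right)} = 0$
$x{\left(m \right)} = \frac{-82 + m}{-10 + m}$ ($x{\left(m \right)} = \frac{m - 82}{m - 10} = \frac{-82 + m}{-10 + m}$)
$\sqrt{1573 + x{\left(n{\left(11 \right)} \right)}} = \sqrt{1573 + \frac{-82 + 0}{-10 + 0}} = \sqrt{1573 + \frac{1}{-10} \left(-82\right)} = \sqrt{1573 - - \frac{41}{5}} = \sqrt{1573 + \frac{41}{5}} = \sqrt{\frac{7906}{5}} = \frac{\sqrt{39530}}{5}$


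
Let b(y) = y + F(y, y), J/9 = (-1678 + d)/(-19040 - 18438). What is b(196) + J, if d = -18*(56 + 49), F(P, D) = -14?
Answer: 3426554/18739 ≈ 182.86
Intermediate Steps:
d = -1890 (d = -18*105 = -1890)
J = 16056/18739 (J = 9*((-1678 - 1890)/(-19040 - 18438)) = 9*(-3568/(-37478)) = 9*(-3568*(-1/37478)) = 9*(1784/18739) = 16056/18739 ≈ 0.85682)
b(y) = -14 + y (b(y) = y - 14 = -14 + y)
b(196) + J = (-14 + 196) + 16056/18739 = 182 + 16056/18739 = 3426554/18739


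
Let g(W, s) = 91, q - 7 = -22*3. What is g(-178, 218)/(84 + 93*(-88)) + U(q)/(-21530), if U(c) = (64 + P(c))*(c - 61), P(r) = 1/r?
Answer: 355370543/1028918700 ≈ 0.34538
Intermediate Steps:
q = -59 (q = 7 - 22*3 = 7 - 66 = -59)
U(c) = (-61 + c)*(64 + 1/c) (U(c) = (64 + 1/c)*(c - 61) = (64 + 1/c)*(-61 + c) = (-61 + c)*(64 + 1/c))
g(-178, 218)/(84 + 93*(-88)) + U(q)/(-21530) = 91/(84 + 93*(-88)) + (-3903 - 61/(-59) + 64*(-59))/(-21530) = 91/(84 - 8184) + (-3903 - 61*(-1/59) - 3776)*(-1/21530) = 91/(-8100) + (-3903 + 61/59 - 3776)*(-1/21530) = 91*(-1/8100) - 453000/59*(-1/21530) = -91/8100 + 45300/127027 = 355370543/1028918700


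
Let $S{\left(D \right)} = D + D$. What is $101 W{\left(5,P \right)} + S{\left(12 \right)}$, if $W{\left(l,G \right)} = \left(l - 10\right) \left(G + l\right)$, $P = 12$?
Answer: $-8561$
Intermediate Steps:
$S{\left(D \right)} = 2 D$
$W{\left(l,G \right)} = \left(-10 + l\right) \left(G + l\right)$
$101 W{\left(5,P \right)} + S{\left(12 \right)} = 101 \left(5^{2} - 120 - 50 + 12 \cdot 5\right) + 2 \cdot 12 = 101 \left(25 - 120 - 50 + 60\right) + 24 = 101 \left(-85\right) + 24 = -8585 + 24 = -8561$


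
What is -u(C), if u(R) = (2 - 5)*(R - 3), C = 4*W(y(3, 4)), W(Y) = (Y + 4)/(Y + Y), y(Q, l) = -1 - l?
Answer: -39/5 ≈ -7.8000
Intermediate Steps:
W(Y) = (4 + Y)/(2*Y) (W(Y) = (4 + Y)/((2*Y)) = (4 + Y)*(1/(2*Y)) = (4 + Y)/(2*Y))
C = ⅖ (C = 4*((4 + (-1 - 1*4))/(2*(-1 - 1*4))) = 4*((4 + (-1 - 4))/(2*(-1 - 4))) = 4*((½)*(4 - 5)/(-5)) = 4*((½)*(-⅕)*(-1)) = 4*(⅒) = ⅖ ≈ 0.40000)
u(R) = 9 - 3*R (u(R) = -3*(-3 + R) = 9 - 3*R)
-u(C) = -(9 - 3*⅖) = -(9 - 6/5) = -1*39/5 = -39/5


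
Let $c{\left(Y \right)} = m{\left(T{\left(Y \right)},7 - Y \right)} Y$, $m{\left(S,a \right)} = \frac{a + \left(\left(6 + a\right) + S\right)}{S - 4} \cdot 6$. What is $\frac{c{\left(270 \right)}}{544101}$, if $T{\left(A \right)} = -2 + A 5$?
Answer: $\frac{9315}{5078276} \approx 0.0018343$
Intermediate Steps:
$T{\left(A \right)} = -2 + 5 A$
$m{\left(S,a \right)} = \frac{6 \left(6 + S + 2 a\right)}{-4 + S}$ ($m{\left(S,a \right)} = \frac{a + \left(6 + S + a\right)}{-4 + S} 6 = \frac{6 + S + 2 a}{-4 + S} 6 = \frac{6 \left(6 + S + 2 a\right)}{-4 + S}$)
$c{\left(Y \right)} = \frac{6 Y \left(18 + 3 Y\right)}{-6 + 5 Y}$ ($c{\left(Y \right)} = \frac{6 \left(6 + \left(-2 + 5 Y\right) + 2 \left(7 - Y\right)\right)}{-4 + \left(-2 + 5 Y\right)} Y = \frac{6 \left(6 + \left(-2 + 5 Y\right) - \left(-14 + 2 Y\right)\right)}{-6 + 5 Y} Y = \frac{6 \left(18 + 3 Y\right)}{-6 + 5 Y} Y = \frac{6 Y \left(18 + 3 Y\right)}{-6 + 5 Y}$)
$\frac{c{\left(270 \right)}}{544101} = \frac{18 \cdot 270 \frac{1}{-6 + 5 \cdot 270} \left(6 + 270\right)}{544101} = 18 \cdot 270 \frac{1}{-6 + 1350} \cdot 276 \cdot \frac{1}{544101} = 18 \cdot 270 \cdot \frac{1}{1344} \cdot 276 \cdot \frac{1}{544101} = \frac{27945}{28} \cdot \frac{1}{544101} = \frac{9315}{5078276}$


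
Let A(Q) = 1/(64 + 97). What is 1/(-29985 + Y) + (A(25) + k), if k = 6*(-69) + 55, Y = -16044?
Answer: -2660384303/7410669 ≈ -358.99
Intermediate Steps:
A(Q) = 1/161
k = -359 (k = -414 + 55 = -359)
1/(-29985 + Y) + (A(25) + k) = 1/(-29985 - 16044) + (1/161 - 359) = 1/(-46029) - 57798/161 = -1/46029 - 57798/161 = -2660384303/7410669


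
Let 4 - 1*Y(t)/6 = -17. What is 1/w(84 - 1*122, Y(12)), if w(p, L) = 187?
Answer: 1/187 ≈ 0.0053476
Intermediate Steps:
Y(t) = 126 (Y(t) = 24 - 6*(-17) = 24 + 102 = 126)
1/w(84 - 1*122, Y(12)) = 1/187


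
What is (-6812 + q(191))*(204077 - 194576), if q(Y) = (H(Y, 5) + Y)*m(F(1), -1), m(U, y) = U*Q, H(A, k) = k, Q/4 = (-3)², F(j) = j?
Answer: 2318244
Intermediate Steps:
Q = 36 (Q = 4*(-3)² = 4*9 = 36)
m(U, y) = 36*U (m(U, y) = U*36 = 36*U)
q(Y) = 180 + 36*Y (q(Y) = (5 + Y)*(36*1) = (5 + Y)*36 = 180 + 36*Y)
(-6812 + q(191))*(204077 - 194576) = (-6812 + (180 + 36*191))*(204077 - 194576) = (-6812 + (180 + 6876))*9501 = (-6812 + 7056)*9501 = 244*9501 = 2318244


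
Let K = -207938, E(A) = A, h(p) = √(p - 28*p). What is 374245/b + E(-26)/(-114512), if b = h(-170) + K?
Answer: -2227542949609529/1237823397267512 - 1122735*√510/43238207254 ≈ -1.8002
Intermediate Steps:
h(p) = 3*√3*√(-p) (h(p) = √(-27*p) = 3*√3*√(-p))
b = -207938 + 3*√510 (b = 3*√3*√(-1*(-170)) - 207938 = 3*√3*√170 - 207938 = 3*√510 - 207938 = -207938 + 3*√510 ≈ -2.0787e+5)
374245/b + E(-26)/(-114512) = 374245/(-207938 + 3*√510) - 26/(-114512) = 374245/(-207938 + 3*√510) - 26*(-1/114512) = 374245/(-207938 + 3*√510) + 13/57256 = 13/57256 + 374245/(-207938 + 3*√510)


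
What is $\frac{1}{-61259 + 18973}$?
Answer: $- \frac{1}{42286} \approx -2.3648 \cdot 10^{-5}$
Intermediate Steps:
$\frac{1}{-61259 + 18973} = \frac{1}{-42286} = - \frac{1}{42286}$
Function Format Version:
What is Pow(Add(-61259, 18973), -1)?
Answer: Rational(-1, 42286) ≈ -2.3648e-5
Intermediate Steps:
Pow(Add(-61259, 18973), -1) = Pow(-42286, -1) = Rational(-1, 42286)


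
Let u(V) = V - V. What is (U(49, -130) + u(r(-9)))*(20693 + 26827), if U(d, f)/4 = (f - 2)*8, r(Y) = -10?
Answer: -200724480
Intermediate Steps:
U(d, f) = -64 + 32*f (U(d, f) = 4*((f - 2)*8) = 4*((-2 + f)*8) = 4*(-16 + 8*f) = -64 + 32*f)
u(V) = 0
(U(49, -130) + u(r(-9)))*(20693 + 26827) = ((-64 + 32*(-130)) + 0)*(20693 + 26827) = ((-64 - 4160) + 0)*47520 = (-4224 + 0)*47520 = -4224*47520 = -200724480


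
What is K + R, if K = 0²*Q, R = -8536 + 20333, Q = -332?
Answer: 11797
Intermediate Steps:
R = 11797
K = 0 (K = 0²*(-332) = 0*(-332) = 0)
K + R = 0 + 11797 = 11797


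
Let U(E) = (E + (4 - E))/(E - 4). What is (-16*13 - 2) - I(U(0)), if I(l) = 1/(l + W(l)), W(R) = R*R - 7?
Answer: -1469/7 ≈ -209.86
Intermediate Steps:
W(R) = -7 + R**2 (W(R) = R**2 - 7 = -7 + R**2)
U(E) = 4/(-4 + E)
I(l) = 1/(-7 + l + l**2) (I(l) = 1/(l + (-7 + l**2)) = 1/(-7 + l + l**2))
(-16*13 - 2) - I(U(0)) = (-16*13 - 2) - 1/(-7 + 4/(-4 + 0) + (4/(-4 + 0))**2) = (-208 - 2) - 1/(-7 + 4/(-4) + (4/(-4))**2) = -210 - 1/(-7 + 4*(-1/4) + (4*(-1/4))**2) = -210 - 1/(-7 - 1 + (-1)**2) = -210 - 1/(-7 - 1 + 1) = -210 - 1/(-7) = -210 - 1*(-1/7) = -210 + 1/7 = -1469/7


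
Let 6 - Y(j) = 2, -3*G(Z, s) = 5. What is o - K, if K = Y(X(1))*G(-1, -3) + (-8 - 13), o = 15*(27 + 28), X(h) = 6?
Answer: 2558/3 ≈ 852.67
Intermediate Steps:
G(Z, s) = -5/3 (G(Z, s) = -⅓*5 = -5/3)
Y(j) = 4 (Y(j) = 6 - 1*2 = 6 - 2 = 4)
o = 825 (o = 15*55 = 825)
K = -83/3 (K = 4*(-5/3) + (-8 - 13) = -20/3 - 21 = -83/3 ≈ -27.667)
o - K = 825 - 1*(-83/3) = 825 + 83/3 = 2558/3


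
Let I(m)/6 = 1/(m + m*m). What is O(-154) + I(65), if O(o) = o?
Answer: -110109/715 ≈ -154.00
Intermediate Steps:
I(m) = 6/(m + m²) (I(m) = 6/(m + m*m) = 6/(m + m²))
O(-154) + I(65) = -154 + 6/(65*(1 + 65)) = -154 + 6*(1/65)/66 = -154 + 6*(1/65)*(1/66) = -154 + 1/715 = -110109/715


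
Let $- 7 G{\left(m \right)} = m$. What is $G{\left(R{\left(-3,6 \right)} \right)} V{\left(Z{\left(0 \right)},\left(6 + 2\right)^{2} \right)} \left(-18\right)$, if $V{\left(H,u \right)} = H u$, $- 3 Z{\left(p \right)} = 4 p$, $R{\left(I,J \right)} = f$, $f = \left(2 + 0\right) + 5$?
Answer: $0$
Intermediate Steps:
$f = 7$ ($f = 2 + 5 = 7$)
$R{\left(I,J \right)} = 7$
$Z{\left(p \right)} = - \frac{4 p}{3}$
$G{\left(m \right)} = - \frac{m}{7}$
$G{\left(R{\left(-3,6 \right)} \right)} V{\left(Z{\left(0 \right)},\left(6 + 2\right)^{2} \right)} \left(-18\right) = \left(- \frac{1}{7}\right) 7 \left(- \frac{4}{3}\right) 0 \left(6 + 2\right)^{2} \left(-18\right) = - 0 \cdot 8^{2} \left(-18\right) = - 0 \cdot 64 \left(-18\right) = \left(-1\right) 0 \left(-18\right) = 0 \left(-18\right) = 0$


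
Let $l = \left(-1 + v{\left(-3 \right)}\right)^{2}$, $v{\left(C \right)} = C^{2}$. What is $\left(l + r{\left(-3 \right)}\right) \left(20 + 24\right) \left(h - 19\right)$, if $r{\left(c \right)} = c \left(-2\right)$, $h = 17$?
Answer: $-6160$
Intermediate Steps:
$r{\left(c \right)} = - 2 c$
$l = 64$ ($l = \left(-1 + \left(-3\right)^{2}\right)^{2} = \left(-1 + 9\right)^{2} = 8^{2} = 64$)
$\left(l + r{\left(-3 \right)}\right) \left(20 + 24\right) \left(h - 19\right) = \left(64 - -6\right) \left(20 + 24\right) \left(17 - 19\right) = \left(64 + 6\right) 44 \left(-2\right) = 70 \left(-88\right) = -6160$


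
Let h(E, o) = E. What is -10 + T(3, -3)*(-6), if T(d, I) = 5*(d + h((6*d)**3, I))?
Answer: -175060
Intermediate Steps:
T(d, I) = 5*d + 1080*d**3 (T(d, I) = 5*(d + (6*d)**3) = 5*(d + 216*d**3) = 5*d + 1080*d**3)
-10 + T(3, -3)*(-6) = -10 + (5*3 + 1080*3**3)*(-6) = -10 + (15 + 1080*27)*(-6) = -10 + (15 + 29160)*(-6) = -10 + 29175*(-6) = -10 - 175050 = -175060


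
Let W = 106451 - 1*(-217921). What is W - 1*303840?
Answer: 20532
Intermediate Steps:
W = 324372 (W = 106451 + 217921 = 324372)
W - 1*303840 = 324372 - 1*303840 = 324372 - 303840 = 20532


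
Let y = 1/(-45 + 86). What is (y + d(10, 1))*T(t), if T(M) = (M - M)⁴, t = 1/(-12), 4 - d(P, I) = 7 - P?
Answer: 0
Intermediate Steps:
d(P, I) = -3 + P (d(P, I) = 4 - (7 - P) = 4 + (-7 + P) = -3 + P)
t = -1/12 ≈ -0.083333
y = 1/41 ≈ 0.024390
T(M) = 0 (T(M) = 0⁴ = 0)
(y + d(10, 1))*T(t) = (1/41 + (-3 + 10))*0 = (1/41 + 7)*0 = (288/41)*0 = 0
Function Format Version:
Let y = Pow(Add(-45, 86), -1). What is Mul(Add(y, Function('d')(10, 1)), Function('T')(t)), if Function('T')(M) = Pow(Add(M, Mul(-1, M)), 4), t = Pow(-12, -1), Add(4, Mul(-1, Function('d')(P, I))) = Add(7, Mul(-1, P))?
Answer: 0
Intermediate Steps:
Function('d')(P, I) = Add(-3, P) (Function('d')(P, I) = Add(4, Mul(-1, Add(7, Mul(-1, P)))) = Add(4, Add(-7, P)) = Add(-3, P))
t = Rational(-1, 12) ≈ -0.083333
y = Rational(1, 41) (y = Pow(41, -1) = Rational(1, 41) ≈ 0.024390)
Function('T')(M) = 0 (Function('T')(M) = Pow(0, 4) = 0)
Mul(Add(y, Function('d')(10, 1)), Function('T')(t)) = Mul(Add(Rational(1, 41), Add(-3, 10)), 0) = Mul(Add(Rational(1, 41), 7), 0) = Mul(Rational(288, 41), 0) = 0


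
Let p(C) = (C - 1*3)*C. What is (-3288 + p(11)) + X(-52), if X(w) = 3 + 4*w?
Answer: -3405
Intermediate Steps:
p(C) = C*(-3 + C) (p(C) = (C - 3)*C = (-3 + C)*C = C*(-3 + C))
(-3288 + p(11)) + X(-52) = (-3288 + 11*(-3 + 11)) + (3 + 4*(-52)) = (-3288 + 11*8) + (3 - 208) = (-3288 + 88) - 205 = -3200 - 205 = -3405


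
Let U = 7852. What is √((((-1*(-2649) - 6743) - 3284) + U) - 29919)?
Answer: I*√29445 ≈ 171.6*I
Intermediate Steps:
√((((-1*(-2649) - 6743) - 3284) + U) - 29919) = √((((-1*(-2649) - 6743) - 3284) + 7852) - 29919) = √((((2649 - 6743) - 3284) + 7852) - 29919) = √(((-4094 - 3284) + 7852) - 29919) = √((-7378 + 7852) - 29919) = √(474 - 29919) = √(-29445) = I*√29445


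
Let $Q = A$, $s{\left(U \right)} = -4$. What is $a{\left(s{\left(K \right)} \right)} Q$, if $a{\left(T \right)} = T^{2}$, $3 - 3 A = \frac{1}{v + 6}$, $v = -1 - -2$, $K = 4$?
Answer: $\frac{320}{21} \approx 15.238$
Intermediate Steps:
$v = 1$ ($v = -1 + 2 = 1$)
$A = \frac{20}{21}$ ($A = 1 - \frac{1}{3 \left(1 + 6\right)} = 1 - \frac{1}{3 \cdot 7} = 1 - \frac{1}{21} = \frac{20}{21} \approx 0.95238$)
$Q = \frac{20}{21} \approx 0.95238$
$a{\left(s{\left(K \right)} \right)} Q = \left(-4\right)^{2} \cdot \frac{20}{21} = 16 \cdot \frac{20}{21} = \frac{320}{21}$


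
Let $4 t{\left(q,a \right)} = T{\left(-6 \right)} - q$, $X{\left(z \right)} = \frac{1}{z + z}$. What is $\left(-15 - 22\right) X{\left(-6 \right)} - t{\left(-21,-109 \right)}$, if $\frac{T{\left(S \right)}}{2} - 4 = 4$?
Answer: $- \frac{37}{6} \approx -6.1667$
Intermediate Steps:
$T{\left(S \right)} = 16$ ($T{\left(S \right)} = 8 + 2 \cdot 4 = 8 + 8 = 16$)
$X{\left(z \right)} = \frac{1}{2 z}$
$t{\left(q,a \right)} = 4 - \frac{q}{4}$ ($t{\left(q,a \right)} = \frac{16 - q}{4} = 4 - \frac{q}{4}$)
$\left(-15 - 22\right) X{\left(-6 \right)} - t{\left(-21,-109 \right)} = \left(-15 - 22\right) \frac{1}{2 \left(-6\right)} - \left(4 - - \frac{21}{4}\right) = - 37 \cdot \frac{1}{2} \left(- \frac{1}{6}\right) - \left(4 + \frac{21}{4}\right) = \left(-37\right) \left(- \frac{1}{12}\right) - \frac{37}{4} = \frac{37}{12} - \frac{37}{4} = - \frac{37}{6}$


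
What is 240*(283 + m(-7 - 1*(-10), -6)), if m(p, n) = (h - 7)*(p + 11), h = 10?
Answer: 78000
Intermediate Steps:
m(p, n) = 33 + 3*p (m(p, n) = (10 - 7)*(p + 11) = 3*(11 + p) = 33 + 3*p)
240*(283 + m(-7 - 1*(-10), -6)) = 240*(283 + (33 + 3*(-7 - 1*(-10)))) = 240*(283 + (33 + 3*(-7 + 10))) = 240*(283 + (33 + 3*3)) = 240*(283 + (33 + 9)) = 240*(283 + 42) = 240*325 = 78000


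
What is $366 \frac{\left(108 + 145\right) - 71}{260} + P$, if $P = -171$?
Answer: $\frac{426}{5} \approx 85.2$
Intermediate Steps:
$366 \frac{\left(108 + 145\right) - 71}{260} + P = 366 \frac{\left(108 + 145\right) - 71}{260} - 171 = 366 \left(253 - 71\right) \frac{1}{260} - 171 = 366 \cdot 182 \cdot \frac{1}{260} - 171 = 366 \cdot \frac{7}{10} - 171 = \frac{1281}{5} - 171 = \frac{426}{5}$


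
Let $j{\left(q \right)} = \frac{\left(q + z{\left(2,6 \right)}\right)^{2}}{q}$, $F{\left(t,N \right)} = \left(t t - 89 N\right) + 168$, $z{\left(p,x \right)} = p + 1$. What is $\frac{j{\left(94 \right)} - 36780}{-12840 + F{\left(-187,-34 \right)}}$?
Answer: $- \frac{3447911}{2380362} \approx -1.4485$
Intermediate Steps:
$z{\left(p,x \right)} = 1 + p$
$F{\left(t,N \right)} = 168 + t^{2} - 89 N$ ($F{\left(t,N \right)} = \left(t^{2} - 89 N\right) + 168 = 168 + t^{2} - 89 N$)
$j{\left(q \right)} = \frac{\left(3 + q\right)^{2}}{q}$ ($j{\left(q \right)} = \frac{\left(q + \left(1 + 2\right)\right)^{2}}{q} = \frac{\left(q + 3\right)^{2}}{q} = \frac{\left(3 + q\right)^{2}}{q}$)
$\frac{j{\left(94 \right)} - 36780}{-12840 + F{\left(-187,-34 \right)}} = \frac{\frac{\left(3 + 94\right)^{2}}{94} - 36780}{-12840 + \left(168 + \left(-187\right)^{2} - -3026\right)} = \frac{\frac{97^{2}}{94} - 36780}{-12840 + \left(168 + 34969 + 3026\right)} = \frac{\frac{1}{94} \cdot 9409 - 36780}{-12840 + 38163} = \frac{\frac{9409}{94} - 36780}{25323} = \left(- \frac{3447911}{94}\right) \frac{1}{25323} = - \frac{3447911}{2380362}$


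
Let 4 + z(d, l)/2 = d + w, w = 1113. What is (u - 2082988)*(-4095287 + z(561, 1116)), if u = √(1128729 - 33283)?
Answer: 8523476497636 - 4091947*√1095446 ≈ 8.5192e+12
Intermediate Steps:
u = √1095446 ≈ 1046.6
z(d, l) = 2218 + 2*d (z(d, l) = -8 + 2*(d + 1113) = -8 + 2*(1113 + d) = -8 + (2226 + 2*d) = 2218 + 2*d)
(u - 2082988)*(-4095287 + z(561, 1116)) = (√1095446 - 2082988)*(-4095287 + (2218 + 2*561)) = (-2082988 + √1095446)*(-4095287 + (2218 + 1122)) = (-2082988 + √1095446)*(-4095287 + 3340) = (-2082988 + √1095446)*(-4091947) = 8523476497636 - 4091947*√1095446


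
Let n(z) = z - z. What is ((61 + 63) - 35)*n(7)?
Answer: 0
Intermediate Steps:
n(z) = 0
((61 + 63) - 35)*n(7) = ((61 + 63) - 35)*0 = (124 - 35)*0 = 89*0 = 0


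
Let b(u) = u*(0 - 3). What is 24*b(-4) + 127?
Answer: 415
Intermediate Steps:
b(u) = -3*u (b(u) = u*(-3) = -3*u)
24*b(-4) + 127 = 24*(-3*(-4)) + 127 = 24*12 + 127 = 288 + 127 = 415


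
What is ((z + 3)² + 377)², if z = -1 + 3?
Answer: 161604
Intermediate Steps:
z = 2
((z + 3)² + 377)² = ((2 + 3)² + 377)² = (5² + 377)² = (25 + 377)² = 402² = 161604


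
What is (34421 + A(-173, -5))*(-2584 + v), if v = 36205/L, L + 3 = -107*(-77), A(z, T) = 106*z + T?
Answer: -170793531141/4118 ≈ -4.1475e+7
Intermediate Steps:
A(z, T) = T + 106*z
L = 8236 (L = -3 - 107*(-77) = -3 + 8239 = 8236)
v = 36205/8236 ≈ 4.3959
(34421 + A(-173, -5))*(-2584 + v) = (34421 + (-5 + 106*(-173)))*(-2584 + 36205/8236) = (34421 + (-5 - 18338))*(-21245619/8236) = (34421 - 18343)*(-21245619/8236) = 16078*(-21245619/8236) = -170793531141/4118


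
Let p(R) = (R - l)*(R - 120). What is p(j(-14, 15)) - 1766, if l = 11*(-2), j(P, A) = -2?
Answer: -4206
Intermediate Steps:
l = -22
p(R) = (-120 + R)*(22 + R) (p(R) = (R - 1*(-22))*(R - 120) = (R + 22)*(-120 + R) = (22 + R)*(-120 + R) = (-120 + R)*(22 + R))
p(j(-14, 15)) - 1766 = (-2640 + (-2)² - 98*(-2)) - 1766 = (-2640 + 4 + 196) - 1766 = -2440 - 1766 = -4206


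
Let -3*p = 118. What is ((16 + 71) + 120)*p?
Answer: -8142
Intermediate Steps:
p = -118/3 (p = -⅓*118 = -118/3 ≈ -39.333)
((16 + 71) + 120)*p = ((16 + 71) + 120)*(-118/3) = (87 + 120)*(-118/3) = 207*(-118/3) = -8142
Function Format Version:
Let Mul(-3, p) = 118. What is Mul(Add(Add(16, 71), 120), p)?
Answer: -8142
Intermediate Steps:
p = Rational(-118, 3) (p = Mul(Rational(-1, 3), 118) = Rational(-118, 3) ≈ -39.333)
Mul(Add(Add(16, 71), 120), p) = Mul(Add(Add(16, 71), 120), Rational(-118, 3)) = Mul(Add(87, 120), Rational(-118, 3)) = Mul(207, Rational(-118, 3)) = -8142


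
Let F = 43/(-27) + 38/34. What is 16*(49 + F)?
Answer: 356368/459 ≈ 776.40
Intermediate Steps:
F = -218/459 (F = 43*(-1/27) + 38*(1/34) = -43/27 + 19/17 = -218/459 ≈ -0.47495)
16*(49 + F) = 16*(49 - 218/459) = 16*(22273/459) = 356368/459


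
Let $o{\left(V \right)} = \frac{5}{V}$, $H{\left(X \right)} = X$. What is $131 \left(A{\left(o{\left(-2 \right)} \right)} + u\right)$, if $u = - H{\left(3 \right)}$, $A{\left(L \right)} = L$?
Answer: $- \frac{1441}{2} \approx -720.5$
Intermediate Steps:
$u = -3$ ($u = \left(-1\right) 3 = -3$)
$131 \left(A{\left(o{\left(-2 \right)} \right)} + u\right) = 131 \left(\frac{5}{-2} - 3\right) = 131 \left(5 \left(- \frac{1}{2}\right) - 3\right) = 131 \left(- \frac{5}{2} - 3\right) = 131 \left(- \frac{11}{2}\right) = - \frac{1441}{2}$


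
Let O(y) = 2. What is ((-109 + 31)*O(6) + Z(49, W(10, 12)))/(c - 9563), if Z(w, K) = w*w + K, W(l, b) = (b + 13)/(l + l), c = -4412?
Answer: -1797/11180 ≈ -0.16073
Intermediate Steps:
W(l, b) = (13 + b)/(2*l) (W(l, b) = (13 + b)/((2*l)) = (13 + b)*(1/(2*l)) = (13 + b)/(2*l))
Z(w, K) = K + w² (Z(w, K) = w² + K = K + w²)
((-109 + 31)*O(6) + Z(49, W(10, 12)))/(c - 9563) = ((-109 + 31)*2 + ((½)*(13 + 12)/10 + 49²))/(-4412 - 9563) = (-78*2 + ((½)*(⅒)*25 + 2401))/(-13975) = (-156 + (5/4 + 2401))*(-1/13975) = (-156 + 9609/4)*(-1/13975) = (8985/4)*(-1/13975) = -1797/11180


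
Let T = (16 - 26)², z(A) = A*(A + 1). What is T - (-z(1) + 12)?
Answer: 90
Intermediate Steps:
z(A) = A*(1 + A)
T = 100 (T = (-10)² = 100)
T - (-z(1) + 12) = 100 - (-(1 + 1) + 12) = 100 - (-2 + 12) = 100 - 1*10 = 100 - 10 = 90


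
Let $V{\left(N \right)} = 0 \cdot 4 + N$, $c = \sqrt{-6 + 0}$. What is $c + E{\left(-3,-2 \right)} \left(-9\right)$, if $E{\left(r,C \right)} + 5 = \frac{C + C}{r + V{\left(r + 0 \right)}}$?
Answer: $39 + i \sqrt{6} \approx 39.0 + 2.4495 i$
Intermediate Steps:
$c = i \sqrt{6}$ ($c = \sqrt{-6} = i \sqrt{6} \approx 2.4495 i$)
$V{\left(N \right)} = N$ ($V{\left(N \right)} = 0 + N = N$)
$E{\left(r,C \right)} = -5 + \frac{C}{r}$ ($E{\left(r,C \right)} = -5 + \frac{C + C}{r + \left(r + 0\right)} = -5 + \frac{2 C}{r + r} = -5 + \frac{2 C}{2 r} = -5 + 2 C \frac{1}{2 r} = -5 + \frac{C}{r}$)
$c + E{\left(-3,-2 \right)} \left(-9\right) = i \sqrt{6} + \left(-5 - \frac{2}{-3}\right) \left(-9\right) = i \sqrt{6} + \left(-5 - - \frac{2}{3}\right) \left(-9\right) = i \sqrt{6} + \left(-5 + \frac{2}{3}\right) \left(-9\right) = i \sqrt{6} - -39 = i \sqrt{6} + 39 = 39 + i \sqrt{6}$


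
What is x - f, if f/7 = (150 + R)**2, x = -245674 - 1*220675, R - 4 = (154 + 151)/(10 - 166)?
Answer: -15287205991/24336 ≈ -6.2817e+5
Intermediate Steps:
R = 319/156 (R = 4 + (154 + 151)/(10 - 166) = 4 + 305/(-156) = 4 + 305*(-1/156) = 4 - 305/156 = 319/156 ≈ 2.0449)
x = -466349 (x = -245674 - 220675 = -466349)
f = 3938136727/24336 (f = 7*(150 + 319/156)**2 = 7*(23719/156)**2 = 7*(562590961/24336) = 3938136727/24336 ≈ 1.6182e+5)
x - f = -466349 - 1*3938136727/24336 = -466349 - 3938136727/24336 = -15287205991/24336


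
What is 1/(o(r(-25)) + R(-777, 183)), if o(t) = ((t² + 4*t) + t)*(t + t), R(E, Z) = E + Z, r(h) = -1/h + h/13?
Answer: -34328125/19632080106 ≈ -0.0017486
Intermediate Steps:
r(h) = -1/h + h/13 (r(h) = -1/h + h*(1/13) = -1/h + h/13)
o(t) = 2*t*(t² + 5*t) (o(t) = (t² + 5*t)*(2*t) = 2*t*(t² + 5*t))
1/(o(r(-25)) + R(-777, 183)) = 1/(2*(-1/(-25) + (1/13)*(-25))²*(5 + (-1/(-25) + (1/13)*(-25))) + (-777 + 183)) = 1/(2*(-1*(-1/25) - 25/13)²*(5 + (-1*(-1/25) - 25/13)) - 594) = 1/(2*(1/25 - 25/13)²*(5 + (1/25 - 25/13)) - 594) = 1/(2*(-612/325)²*(5 - 612/325) - 594) = 1/(2*(374544/105625)*(1013/325) - 594) = 1/(758826144/34328125 - 594) = 1/(-19632080106/34328125) = -34328125/19632080106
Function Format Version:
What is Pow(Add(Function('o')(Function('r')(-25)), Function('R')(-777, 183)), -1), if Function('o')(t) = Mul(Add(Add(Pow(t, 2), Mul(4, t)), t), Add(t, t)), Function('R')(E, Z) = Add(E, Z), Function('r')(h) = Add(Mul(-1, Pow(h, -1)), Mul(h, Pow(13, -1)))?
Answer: Rational(-34328125, 19632080106) ≈ -0.0017486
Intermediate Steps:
Function('r')(h) = Add(Mul(-1, Pow(h, -1)), Mul(Rational(1, 13), h)) (Function('r')(h) = Add(Mul(-1, Pow(h, -1)), Mul(h, Rational(1, 13))) = Add(Mul(-1, Pow(h, -1)), Mul(Rational(1, 13), h)))
Function('o')(t) = Mul(2, t, Add(Pow(t, 2), Mul(5, t))) (Function('o')(t) = Mul(Add(Pow(t, 2), Mul(5, t)), Mul(2, t)) = Mul(2, t, Add(Pow(t, 2), Mul(5, t))))
Pow(Add(Function('o')(Function('r')(-25)), Function('R')(-777, 183)), -1) = Pow(Add(Mul(2, Pow(Add(Mul(-1, Pow(-25, -1)), Mul(Rational(1, 13), -25)), 2), Add(5, Add(Mul(-1, Pow(-25, -1)), Mul(Rational(1, 13), -25)))), Add(-777, 183)), -1) = Pow(Add(Mul(2, Pow(Add(Mul(-1, Rational(-1, 25)), Rational(-25, 13)), 2), Add(5, Add(Mul(-1, Rational(-1, 25)), Rational(-25, 13)))), -594), -1) = Pow(Add(Mul(2, Pow(Add(Rational(1, 25), Rational(-25, 13)), 2), Add(5, Add(Rational(1, 25), Rational(-25, 13)))), -594), -1) = Pow(Add(Mul(2, Pow(Rational(-612, 325), 2), Add(5, Rational(-612, 325))), -594), -1) = Pow(Add(Mul(2, Rational(374544, 105625), Rational(1013, 325)), -594), -1) = Pow(Add(Rational(758826144, 34328125), -594), -1) = Pow(Rational(-19632080106, 34328125), -1) = Rational(-34328125, 19632080106)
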